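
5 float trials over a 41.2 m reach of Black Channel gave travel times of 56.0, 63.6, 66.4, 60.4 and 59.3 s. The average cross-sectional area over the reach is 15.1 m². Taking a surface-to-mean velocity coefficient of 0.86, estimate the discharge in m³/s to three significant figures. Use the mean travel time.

8.75 m³/s

t̄ = (56.0 + 63.6 + 66.4 + 60.4 + 59.3) / 5 = 61.14 s
v_surface = L / t̄ = 41.2 / 61.14 = 0.6739 m/s
v_mean = 0.86 × 0.6739 = 0.5795 m/s
Q = A × v_mean = 15.1 × 0.5795 = 8.751 m³/s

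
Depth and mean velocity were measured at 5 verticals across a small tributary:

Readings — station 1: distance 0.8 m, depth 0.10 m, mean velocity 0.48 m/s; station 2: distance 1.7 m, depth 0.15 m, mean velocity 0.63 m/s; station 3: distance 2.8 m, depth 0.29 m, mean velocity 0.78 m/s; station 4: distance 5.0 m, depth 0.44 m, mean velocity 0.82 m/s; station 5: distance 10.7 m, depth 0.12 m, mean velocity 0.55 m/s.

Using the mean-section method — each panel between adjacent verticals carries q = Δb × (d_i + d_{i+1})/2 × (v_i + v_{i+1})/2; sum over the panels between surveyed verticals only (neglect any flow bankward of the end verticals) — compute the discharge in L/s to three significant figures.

Panel 1-2: Δb = 0.9 m, d̄ = (0.10+0.15)/2 = 0.125, v̄ = (0.48+0.63)/2 = 0.555 → q = 0.9×0.125×0.555 = 0.06244 m³/s
Panel 2-3: Δb = 1.1 m, d̄ = (0.15+0.29)/2 = 0.22, v̄ = (0.63+0.78)/2 = 0.705 → q = 1.1×0.22×0.705 = 0.1706 m³/s
Panel 3-4: Δb = 2.2 m, d̄ = (0.29+0.44)/2 = 0.365, v̄ = (0.78+0.82)/2 = 0.8 → q = 2.2×0.365×0.8 = 0.6424 m³/s
Panel 4-5: Δb = 5.7 m, d̄ = (0.44+0.12)/2 = 0.28, v̄ = (0.82+0.55)/2 = 0.685 → q = 5.7×0.28×0.685 = 1.093 m³/s
Q = Σ q = 1.969 m³/s
= 1.969 × 1000 = 1969 L/s

1970 L/s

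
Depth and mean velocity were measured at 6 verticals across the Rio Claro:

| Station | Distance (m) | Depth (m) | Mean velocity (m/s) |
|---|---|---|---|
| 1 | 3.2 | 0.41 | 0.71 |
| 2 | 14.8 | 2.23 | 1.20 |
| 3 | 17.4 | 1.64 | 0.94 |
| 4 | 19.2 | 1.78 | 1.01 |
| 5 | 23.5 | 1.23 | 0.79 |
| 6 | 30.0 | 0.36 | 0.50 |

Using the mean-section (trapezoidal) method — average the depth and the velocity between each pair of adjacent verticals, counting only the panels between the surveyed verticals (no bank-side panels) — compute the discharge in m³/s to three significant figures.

Panel 1-2: Δb = 11.6 m, d̄ = (0.41+2.23)/2 = 1.32, v̄ = (0.71+1.20)/2 = 0.955 → q = 11.6×1.32×0.955 = 14.62 m³/s
Panel 2-3: Δb = 2.6 m, d̄ = (2.23+1.64)/2 = 1.935, v̄ = (1.20+0.94)/2 = 1.07 → q = 2.6×1.935×1.07 = 5.383 m³/s
Panel 3-4: Δb = 1.8 m, d̄ = (1.64+1.78)/2 = 1.71, v̄ = (0.94+1.01)/2 = 0.975 → q = 1.8×1.71×0.975 = 3.001 m³/s
Panel 4-5: Δb = 4.3 m, d̄ = (1.78+1.23)/2 = 1.505, v̄ = (1.01+0.79)/2 = 0.9 → q = 4.3×1.505×0.9 = 5.824 m³/s
Panel 5-6: Δb = 6.5 m, d̄ = (1.23+0.36)/2 = 0.795, v̄ = (0.79+0.50)/2 = 0.645 → q = 6.5×0.795×0.645 = 3.333 m³/s
Q = Σ q = 32.16 m³/s

32.2 m³/s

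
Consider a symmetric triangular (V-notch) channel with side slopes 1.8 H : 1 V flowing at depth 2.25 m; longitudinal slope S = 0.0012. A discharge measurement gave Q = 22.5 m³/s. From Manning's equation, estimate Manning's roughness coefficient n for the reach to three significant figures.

A = z·y² = 1.8×2.25² = 9.113 m²
P = 2y√(1+z²) = 2×2.25×√(1+1.8²) = 9.266 m
R = A/P = 9.113/9.266 = 0.9834 m
n = (1/Q)·A·R^(2/3)·S^(1/2) = (1/22.5) × 9.113 × 0.9889 × 0.03464 = 0.01387

0.0139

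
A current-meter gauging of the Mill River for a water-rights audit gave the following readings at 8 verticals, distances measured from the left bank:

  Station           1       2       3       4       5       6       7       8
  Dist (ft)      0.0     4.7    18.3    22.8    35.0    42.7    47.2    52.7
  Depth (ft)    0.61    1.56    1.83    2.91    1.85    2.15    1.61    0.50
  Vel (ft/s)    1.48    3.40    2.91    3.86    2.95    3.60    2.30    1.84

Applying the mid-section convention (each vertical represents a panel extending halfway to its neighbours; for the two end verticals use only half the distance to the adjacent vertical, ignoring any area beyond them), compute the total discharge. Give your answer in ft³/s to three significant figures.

w_1 = (4.7 − 0.0)/2 = 2.35 ft; q_1 = 1.48 × 0.61 × 2.35 = 2.122 ft³/s
w_2 = (18.3 − 0.0)/2 = 9.15 ft; q_2 = 3.40 × 1.56 × 9.15 = 48.53 ft³/s
w_3 = (22.8 − 4.7)/2 = 9.05 ft; q_3 = 2.91 × 1.83 × 9.05 = 48.19 ft³/s
w_4 = (35.0 − 18.3)/2 = 8.35 ft; q_4 = 3.86 × 2.91 × 8.35 = 93.79 ft³/s
w_5 = (42.7 − 22.8)/2 = 9.95 ft; q_5 = 2.95 × 1.85 × 9.95 = 54.30 ft³/s
w_6 = (47.2 − 35.0)/2 = 6.1 ft; q_6 = 3.60 × 2.15 × 6.1 = 47.21 ft³/s
w_7 = (52.7 − 42.7)/2 = 5 ft; q_7 = 2.30 × 1.61 × 5 = 18.52 ft³/s
w_8 = (52.7 − 47.2)/2 = 2.75 ft; q_8 = 1.84 × 0.50 × 2.75 = 2.530 ft³/s
Q = Σ qᵢ = 315.2 ft³/s

315 ft³/s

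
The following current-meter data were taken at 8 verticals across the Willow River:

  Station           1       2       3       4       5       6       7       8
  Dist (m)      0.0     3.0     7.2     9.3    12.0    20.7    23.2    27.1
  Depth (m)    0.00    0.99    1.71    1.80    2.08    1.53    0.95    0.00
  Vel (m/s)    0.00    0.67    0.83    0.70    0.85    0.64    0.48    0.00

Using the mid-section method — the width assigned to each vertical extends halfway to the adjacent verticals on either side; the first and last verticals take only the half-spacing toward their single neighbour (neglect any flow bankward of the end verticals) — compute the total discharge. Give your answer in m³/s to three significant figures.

w_2 = (7.2 − 0.0)/2 = 3.6 m; q_2 = 0.67 × 0.99 × 3.6 = 2.388 m³/s
w_3 = (9.3 − 3.0)/2 = 3.15 m; q_3 = 0.83 × 1.71 × 3.15 = 4.471 m³/s
w_4 = (12.0 − 7.2)/2 = 2.4 m; q_4 = 0.70 × 1.80 × 2.4 = 3.024 m³/s
w_5 = (20.7 − 9.3)/2 = 5.7 m; q_5 = 0.85 × 2.08 × 5.7 = 10.08 m³/s
w_6 = (23.2 − 12.0)/2 = 5.6 m; q_6 = 0.64 × 1.53 × 5.6 = 5.484 m³/s
w_7 = (27.1 − 20.7)/2 = 3.2 m; q_7 = 0.48 × 0.95 × 3.2 = 1.459 m³/s
Stations 1, 8 contribute zero (depth or velocity is 0).
Q = Σ qᵢ = 26.90 m³/s

26.9 m³/s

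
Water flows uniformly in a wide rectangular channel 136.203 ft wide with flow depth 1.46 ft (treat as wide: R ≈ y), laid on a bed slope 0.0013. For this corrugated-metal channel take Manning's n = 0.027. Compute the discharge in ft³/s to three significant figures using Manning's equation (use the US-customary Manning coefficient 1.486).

A = b·y = 136.203 × 1.46 = 198.9 ft²
Wide channel: R ≈ y = 1.46 ft
Q = (1.486/n)·A·R^(2/3)·S^(1/2) = (1.486/0.027) × 198.9 × 1.460^(2/3) × 0.0013^(1/2) = 507.8 ft³/s

508 ft³/s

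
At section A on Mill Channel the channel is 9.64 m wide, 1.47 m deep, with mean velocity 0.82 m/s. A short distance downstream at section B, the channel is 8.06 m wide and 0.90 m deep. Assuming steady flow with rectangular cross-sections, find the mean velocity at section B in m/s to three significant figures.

1.60 m/s

Q = A₁V₁ = (9.64×1.47) × 0.82 = 11.62 m³/s
A₂ = 8.06 × 0.90 = 7.254 m²
V₂ = Q/A₂ = 11.62/7.254 = 1.602 m/s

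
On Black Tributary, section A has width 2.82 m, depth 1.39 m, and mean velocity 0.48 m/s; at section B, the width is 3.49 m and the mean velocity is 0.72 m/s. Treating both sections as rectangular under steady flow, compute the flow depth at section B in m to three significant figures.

0.749 m

Q = A₁V₁ = (2.82×1.39) × 0.48 = 1.882 m³/s
d₂ = Q/(b₂ V₂) = 1.882/(3.49×0.72) = 0.7488 m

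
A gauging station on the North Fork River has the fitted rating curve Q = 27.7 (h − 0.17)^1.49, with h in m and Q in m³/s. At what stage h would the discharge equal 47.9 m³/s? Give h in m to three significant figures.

h − h₀ = (Q/C)^(1/b) = (47.9/27.7)^(1/1.49) = 1.444 m
h = 0.17 + 1.444 = 1.614 m

1.61 m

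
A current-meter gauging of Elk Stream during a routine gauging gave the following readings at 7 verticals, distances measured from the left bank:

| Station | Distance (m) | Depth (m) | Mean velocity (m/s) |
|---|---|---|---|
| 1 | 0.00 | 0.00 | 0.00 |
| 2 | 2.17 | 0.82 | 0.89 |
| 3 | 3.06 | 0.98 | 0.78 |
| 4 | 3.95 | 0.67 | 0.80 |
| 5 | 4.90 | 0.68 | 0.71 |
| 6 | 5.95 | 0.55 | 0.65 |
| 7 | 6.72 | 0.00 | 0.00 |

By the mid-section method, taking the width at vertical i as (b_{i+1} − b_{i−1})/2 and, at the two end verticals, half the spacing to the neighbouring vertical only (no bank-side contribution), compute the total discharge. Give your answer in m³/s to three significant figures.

w_2 = (3.06 − 0.00)/2 = 1.53 m; q_2 = 0.89 × 0.82 × 1.53 = 1.117 m³/s
w_3 = (3.95 − 2.17)/2 = 0.89 m; q_3 = 0.78 × 0.98 × 0.89 = 0.6803 m³/s
w_4 = (4.90 − 3.06)/2 = 0.92 m; q_4 = 0.80 × 0.67 × 0.92 = 0.4931 m³/s
w_5 = (5.95 − 3.95)/2 = 1 m; q_5 = 0.71 × 0.68 × 1 = 0.4828 m³/s
w_6 = (6.72 − 4.90)/2 = 0.91 m; q_6 = 0.65 × 0.55 × 0.91 = 0.3253 m³/s
Stations 1, 7 contribute zero (depth or velocity is 0).
Q = Σ qᵢ = 3.098 m³/s

3.10 m³/s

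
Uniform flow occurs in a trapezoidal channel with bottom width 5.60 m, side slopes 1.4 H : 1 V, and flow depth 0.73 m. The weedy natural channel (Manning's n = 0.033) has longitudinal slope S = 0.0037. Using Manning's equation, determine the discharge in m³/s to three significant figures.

A = (b + z·y)·y = (5.60 + 1.4×0.73)×0.73 = 4.834 m²
P = b + 2y√(1+z²) = 5.60 + 2×0.73×√(1+1.4²) = 8.112 m
R = A/P = 4.834/8.112 = 0.5959 m
Q = (1/n)·A·R^(2/3)·S^(1/2) = (1/0.033) × 4.834 × 0.5959^(2/3) × 0.0037^(1/2) = 6.310 m³/s

6.31 m³/s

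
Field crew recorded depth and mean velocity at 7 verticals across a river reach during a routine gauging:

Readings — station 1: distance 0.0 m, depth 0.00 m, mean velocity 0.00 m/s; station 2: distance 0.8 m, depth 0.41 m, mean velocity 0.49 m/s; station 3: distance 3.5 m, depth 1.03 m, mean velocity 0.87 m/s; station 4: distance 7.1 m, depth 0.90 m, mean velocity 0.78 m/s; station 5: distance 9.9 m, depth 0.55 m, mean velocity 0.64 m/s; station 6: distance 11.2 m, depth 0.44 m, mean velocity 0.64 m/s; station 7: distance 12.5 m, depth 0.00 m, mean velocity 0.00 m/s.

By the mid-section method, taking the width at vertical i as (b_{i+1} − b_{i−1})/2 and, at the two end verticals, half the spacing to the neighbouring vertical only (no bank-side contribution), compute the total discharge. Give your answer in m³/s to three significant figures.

6.51 m³/s

w_2 = (3.5 − 0.0)/2 = 1.75 m; q_2 = 0.49 × 0.41 × 1.75 = 0.3516 m³/s
w_3 = (7.1 − 0.8)/2 = 3.15 m; q_3 = 0.87 × 1.03 × 3.15 = 2.823 m³/s
w_4 = (9.9 − 3.5)/2 = 3.2 m; q_4 = 0.78 × 0.90 × 3.2 = 2.246 m³/s
w_5 = (11.2 − 7.1)/2 = 2.05 m; q_5 = 0.64 × 0.55 × 2.05 = 0.7216 m³/s
w_6 = (12.5 − 9.9)/2 = 1.3 m; q_6 = 0.64 × 0.44 × 1.3 = 0.3661 m³/s
Stations 1, 7 contribute zero (depth or velocity is 0).
Q = Σ qᵢ = 6.508 m³/s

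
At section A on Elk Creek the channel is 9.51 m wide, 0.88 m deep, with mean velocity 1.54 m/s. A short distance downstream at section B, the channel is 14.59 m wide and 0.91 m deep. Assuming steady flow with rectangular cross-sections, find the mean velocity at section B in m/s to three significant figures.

Q = A₁V₁ = (9.51×0.88) × 1.54 = 12.89 m³/s
A₂ = 14.59 × 0.91 = 13.28 m²
V₂ = Q/A₂ = 12.89/13.28 = 0.9707 m/s

0.971 m/s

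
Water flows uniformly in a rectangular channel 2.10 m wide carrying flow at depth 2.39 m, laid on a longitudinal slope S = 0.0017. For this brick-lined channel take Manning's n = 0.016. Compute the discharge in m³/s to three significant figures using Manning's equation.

10.5 m³/s

A = b·y = 2.10 × 2.39 = 5.019 m²
P = b + 2y = 2.10 + 2×2.39 = 6.880 m
R = A/P = 5.019/6.880 = 0.7295 m
Q = (1/n)·A·R^(2/3)·S^(1/2) = (1/0.016) × 5.019 × 0.7295^(2/3) × 0.0017^(1/2) = 10.48 m³/s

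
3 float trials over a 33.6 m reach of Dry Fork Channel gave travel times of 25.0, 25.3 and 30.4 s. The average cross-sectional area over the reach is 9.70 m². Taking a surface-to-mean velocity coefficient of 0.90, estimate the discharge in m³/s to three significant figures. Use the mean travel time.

t̄ = (25.0 + 25.3 + 30.4) / 3 = 26.9 s
v_surface = L / t̄ = 33.6 / 26.9 = 1.249 m/s
v_mean = 0.90 × 1.249 = 1.124 m/s
Q = A × v_mean = 9.70 × 1.124 = 10.90 m³/s

10.9 m³/s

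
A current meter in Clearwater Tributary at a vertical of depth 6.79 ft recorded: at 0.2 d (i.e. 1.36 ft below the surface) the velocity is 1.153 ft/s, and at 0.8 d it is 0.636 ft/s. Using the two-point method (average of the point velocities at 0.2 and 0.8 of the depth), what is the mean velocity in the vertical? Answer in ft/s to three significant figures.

v̄ = (1.153 + 0.636) / 2 = 0.8945 ft/s

0.895 ft/s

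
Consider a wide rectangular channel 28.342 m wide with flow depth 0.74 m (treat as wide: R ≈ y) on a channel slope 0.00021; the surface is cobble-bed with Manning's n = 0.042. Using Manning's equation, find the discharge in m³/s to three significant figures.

5.92 m³/s

A = b·y = 28.342 × 0.74 = 20.97 m²
Wide channel: R ≈ y = 0.74 m
Q = (1/n)·A·R^(2/3)·S^(1/2) = (1/0.042) × 20.97 × 0.7400^(2/3) × 0.00021^(1/2) = 5.920 m³/s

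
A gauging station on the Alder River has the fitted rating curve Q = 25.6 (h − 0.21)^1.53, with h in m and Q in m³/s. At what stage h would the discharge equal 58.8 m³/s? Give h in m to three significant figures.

h − h₀ = (Q/C)^(1/b) = (58.8/25.6)^(1/1.53) = 1.722 m
h = 0.21 + 1.722 = 1.932 m

1.93 m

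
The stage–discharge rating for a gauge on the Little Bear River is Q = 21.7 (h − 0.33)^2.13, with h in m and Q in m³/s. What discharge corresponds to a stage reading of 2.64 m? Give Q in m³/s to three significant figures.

Q = 21.7 × (2.64 − 0.33)^2.13 = 21.7 × 2.31^2.13 = 129.1 m³/s

129 m³/s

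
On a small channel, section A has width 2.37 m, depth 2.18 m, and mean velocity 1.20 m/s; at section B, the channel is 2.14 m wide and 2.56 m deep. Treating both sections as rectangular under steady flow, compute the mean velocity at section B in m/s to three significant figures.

1.13 m/s

Q = A₁V₁ = (2.37×2.18) × 1.20 = 6.200 m³/s
A₂ = 2.14 × 2.56 = 5.478 m²
V₂ = Q/A₂ = 6.200/5.478 = 1.132 m/s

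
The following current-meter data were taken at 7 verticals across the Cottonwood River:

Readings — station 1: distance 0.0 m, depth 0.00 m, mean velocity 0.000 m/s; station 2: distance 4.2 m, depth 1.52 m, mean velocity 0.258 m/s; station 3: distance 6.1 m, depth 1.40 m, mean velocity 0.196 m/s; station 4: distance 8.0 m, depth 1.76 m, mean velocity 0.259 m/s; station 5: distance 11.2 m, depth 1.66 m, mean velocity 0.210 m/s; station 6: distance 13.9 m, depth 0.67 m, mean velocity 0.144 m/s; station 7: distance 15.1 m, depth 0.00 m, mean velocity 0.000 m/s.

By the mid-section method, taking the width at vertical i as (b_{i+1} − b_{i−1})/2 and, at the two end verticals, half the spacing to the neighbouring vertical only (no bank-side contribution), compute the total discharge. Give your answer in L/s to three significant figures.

w_2 = (6.1 − 0.0)/2 = 3.05 m; q_2 = 0.258 × 1.52 × 3.05 = 1.196 m³/s
w_3 = (8.0 − 4.2)/2 = 1.9 m; q_3 = 0.196 × 1.40 × 1.9 = 0.5214 m³/s
w_4 = (11.2 − 6.1)/2 = 2.55 m; q_4 = 0.259 × 1.76 × 2.55 = 1.162 m³/s
w_5 = (13.9 − 8.0)/2 = 2.95 m; q_5 = 0.210 × 1.66 × 2.95 = 1.028 m³/s
w_6 = (15.1 − 11.2)/2 = 1.95 m; q_6 = 0.144 × 0.67 × 1.95 = 0.1881 m³/s
Stations 1, 7 contribute zero (depth or velocity is 0).
Q = Σ qᵢ = 4.096 m³/s
= 4.096 × 1000 = 4096 L/s

4100 L/s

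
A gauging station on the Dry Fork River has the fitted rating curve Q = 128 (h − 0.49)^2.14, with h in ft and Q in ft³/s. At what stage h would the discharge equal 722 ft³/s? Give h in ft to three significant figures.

2.73 ft

h − h₀ = (Q/C)^(1/b) = (722/128)^(1/2.14) = 2.244 ft
h = 0.49 + 2.244 = 2.734 ft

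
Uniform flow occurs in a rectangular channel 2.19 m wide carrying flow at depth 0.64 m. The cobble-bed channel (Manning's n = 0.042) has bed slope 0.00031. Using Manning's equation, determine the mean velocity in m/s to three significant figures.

A = b·y = 2.19 × 0.64 = 1.402 m²
P = b + 2y = 2.19 + 2×0.64 = 3.470 m
R = A/P = 1.402/3.470 = 0.4039 m
Q = (1/n)·A·R^(2/3)·S^(1/2) = (1/0.042) × 1.402 × 0.4039^(2/3) × 0.00031^(1/2) = 0.3211 m³/s
V = Q/A = 0.3211/1.402 = 0.2291 m/s

0.229 m/s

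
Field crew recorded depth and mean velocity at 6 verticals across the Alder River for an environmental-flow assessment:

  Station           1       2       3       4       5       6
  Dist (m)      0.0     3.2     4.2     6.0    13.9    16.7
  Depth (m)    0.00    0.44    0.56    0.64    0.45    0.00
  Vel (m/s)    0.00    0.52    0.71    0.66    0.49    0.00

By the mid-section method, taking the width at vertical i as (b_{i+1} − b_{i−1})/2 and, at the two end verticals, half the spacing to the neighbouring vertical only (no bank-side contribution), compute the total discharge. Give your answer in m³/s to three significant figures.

w_2 = (4.2 − 0.0)/2 = 2.1 m; q_2 = 0.52 × 0.44 × 2.1 = 0.4805 m³/s
w_3 = (6.0 − 3.2)/2 = 1.4 m; q_3 = 0.71 × 0.56 × 1.4 = 0.5566 m³/s
w_4 = (13.9 − 4.2)/2 = 4.85 m; q_4 = 0.66 × 0.64 × 4.85 = 2.049 m³/s
w_5 = (16.7 − 6.0)/2 = 5.35 m; q_5 = 0.49 × 0.45 × 5.35 = 1.180 m³/s
Stations 1, 6 contribute zero (depth or velocity is 0).
Q = Σ qᵢ = 4.265 m³/s

4.27 m³/s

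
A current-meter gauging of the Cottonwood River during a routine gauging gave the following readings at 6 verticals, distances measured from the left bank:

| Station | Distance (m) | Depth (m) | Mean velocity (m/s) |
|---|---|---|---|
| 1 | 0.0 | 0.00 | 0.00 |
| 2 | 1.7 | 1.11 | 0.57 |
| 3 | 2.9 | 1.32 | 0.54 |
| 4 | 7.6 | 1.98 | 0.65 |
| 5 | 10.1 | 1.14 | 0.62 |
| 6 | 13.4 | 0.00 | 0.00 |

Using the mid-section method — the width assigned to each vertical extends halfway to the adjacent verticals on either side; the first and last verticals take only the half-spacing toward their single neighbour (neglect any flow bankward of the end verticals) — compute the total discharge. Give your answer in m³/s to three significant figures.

9.70 m³/s

w_2 = (2.9 − 0.0)/2 = 1.45 m; q_2 = 0.57 × 1.11 × 1.45 = 0.9174 m³/s
w_3 = (7.6 − 1.7)/2 = 2.95 m; q_3 = 0.54 × 1.32 × 2.95 = 2.103 m³/s
w_4 = (10.1 − 2.9)/2 = 3.6 m; q_4 = 0.65 × 1.98 × 3.6 = 4.633 m³/s
w_5 = (13.4 − 7.6)/2 = 2.9 m; q_5 = 0.62 × 1.14 × 2.9 = 2.050 m³/s
Stations 1, 6 contribute zero (depth or velocity is 0).
Q = Σ qᵢ = 9.703 m³/s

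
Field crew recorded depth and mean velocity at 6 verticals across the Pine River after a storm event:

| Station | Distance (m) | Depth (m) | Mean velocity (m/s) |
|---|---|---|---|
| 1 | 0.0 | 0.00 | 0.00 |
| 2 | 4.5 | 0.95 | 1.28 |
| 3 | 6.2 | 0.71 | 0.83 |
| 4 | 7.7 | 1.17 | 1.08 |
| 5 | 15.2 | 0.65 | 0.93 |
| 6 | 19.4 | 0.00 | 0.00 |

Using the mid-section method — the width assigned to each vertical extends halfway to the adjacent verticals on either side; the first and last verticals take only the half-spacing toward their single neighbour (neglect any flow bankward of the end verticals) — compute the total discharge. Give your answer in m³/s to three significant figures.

w_2 = (6.2 − 0.0)/2 = 3.1 m; q_2 = 1.28 × 0.95 × 3.1 = 3.770 m³/s
w_3 = (7.7 − 4.5)/2 = 1.6 m; q_3 = 0.83 × 0.71 × 1.6 = 0.9429 m³/s
w_4 = (15.2 − 6.2)/2 = 4.5 m; q_4 = 1.08 × 1.17 × 4.5 = 5.686 m³/s
w_5 = (19.4 − 7.7)/2 = 5.85 m; q_5 = 0.93 × 0.65 × 5.85 = 3.536 m³/s
Stations 1, 6 contribute zero (depth or velocity is 0).
Q = Σ qᵢ = 13.94 m³/s

13.9 m³/s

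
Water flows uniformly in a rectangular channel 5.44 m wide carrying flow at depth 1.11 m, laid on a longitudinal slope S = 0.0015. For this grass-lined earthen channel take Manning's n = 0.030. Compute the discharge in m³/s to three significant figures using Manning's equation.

A = b·y = 5.44 × 1.11 = 6.038 m²
P = b + 2y = 5.44 + 2×1.11 = 7.660 m
R = A/P = 6.038/7.660 = 0.7883 m
Q = (1/n)·A·R^(2/3)·S^(1/2) = (1/0.030) × 6.038 × 0.7883^(2/3) × 0.0015^(1/2) = 6.652 m³/s

6.65 m³/s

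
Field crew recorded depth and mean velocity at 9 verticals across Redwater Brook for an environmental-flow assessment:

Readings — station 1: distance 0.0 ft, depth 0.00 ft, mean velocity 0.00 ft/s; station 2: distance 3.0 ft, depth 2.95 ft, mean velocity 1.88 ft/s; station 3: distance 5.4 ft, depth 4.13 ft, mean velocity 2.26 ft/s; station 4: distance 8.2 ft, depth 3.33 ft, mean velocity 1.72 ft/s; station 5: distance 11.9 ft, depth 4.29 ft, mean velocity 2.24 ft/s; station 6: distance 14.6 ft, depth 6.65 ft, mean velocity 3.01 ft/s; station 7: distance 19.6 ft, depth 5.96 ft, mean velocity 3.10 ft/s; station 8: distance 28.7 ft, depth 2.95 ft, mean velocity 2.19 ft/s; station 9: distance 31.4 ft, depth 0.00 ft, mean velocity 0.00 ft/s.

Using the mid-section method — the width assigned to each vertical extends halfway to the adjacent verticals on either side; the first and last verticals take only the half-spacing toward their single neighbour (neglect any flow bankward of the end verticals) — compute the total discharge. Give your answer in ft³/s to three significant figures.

w_2 = (5.4 − 0.0)/2 = 2.7 ft; q_2 = 1.88 × 2.95 × 2.7 = 14.97 ft³/s
w_3 = (8.2 − 3.0)/2 = 2.6 ft; q_3 = 2.26 × 4.13 × 2.6 = 24.27 ft³/s
w_4 = (11.9 − 5.4)/2 = 3.25 ft; q_4 = 1.72 × 3.33 × 3.25 = 18.61 ft³/s
w_5 = (14.6 − 8.2)/2 = 3.2 ft; q_5 = 2.24 × 4.29 × 3.2 = 30.75 ft³/s
w_6 = (19.6 − 11.9)/2 = 3.85 ft; q_6 = 3.01 × 6.65 × 3.85 = 77.06 ft³/s
w_7 = (28.7 − 14.6)/2 = 7.05 ft; q_7 = 3.10 × 5.96 × 7.05 = 130.3 ft³/s
w_8 = (31.4 − 19.6)/2 = 5.9 ft; q_8 = 2.19 × 2.95 × 5.9 = 38.12 ft³/s
Stations 1, 9 contribute zero (depth or velocity is 0).
Q = Σ qᵢ = 334.0 ft³/s

334 ft³/s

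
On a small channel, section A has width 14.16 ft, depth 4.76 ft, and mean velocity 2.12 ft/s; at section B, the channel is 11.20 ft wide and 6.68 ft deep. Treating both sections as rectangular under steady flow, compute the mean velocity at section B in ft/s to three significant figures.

1.91 ft/s

Q = A₁V₁ = (14.16×4.76) × 2.12 = 142.9 ft³/s
A₂ = 11.20 × 6.68 = 74.82 ft²
V₂ = Q/A₂ = 142.9/74.82 = 1.910 ft/s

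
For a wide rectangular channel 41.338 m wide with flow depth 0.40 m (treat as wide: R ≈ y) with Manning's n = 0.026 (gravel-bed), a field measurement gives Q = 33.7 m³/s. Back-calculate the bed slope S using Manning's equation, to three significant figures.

A = b·y = 41.338 × 0.40 = 16.54 m²
Wide channel: R ≈ y = 0.40 m
S = (Q·n / (1·A·R^(2/3)))² = (33.7×0.026 / (1×16.54×0.5429))² = 0.009527

0.00953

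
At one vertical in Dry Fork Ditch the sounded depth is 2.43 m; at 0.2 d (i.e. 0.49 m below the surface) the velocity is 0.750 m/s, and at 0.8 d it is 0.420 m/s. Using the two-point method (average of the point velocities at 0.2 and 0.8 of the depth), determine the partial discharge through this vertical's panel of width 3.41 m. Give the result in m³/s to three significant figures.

v̄ = (0.750 + 0.420) / 2 = 0.5850 m/s
q = v̄ × d × w = 0.5850 × 2.43 × 3.41 = 4.847 m³/s

4.85 m³/s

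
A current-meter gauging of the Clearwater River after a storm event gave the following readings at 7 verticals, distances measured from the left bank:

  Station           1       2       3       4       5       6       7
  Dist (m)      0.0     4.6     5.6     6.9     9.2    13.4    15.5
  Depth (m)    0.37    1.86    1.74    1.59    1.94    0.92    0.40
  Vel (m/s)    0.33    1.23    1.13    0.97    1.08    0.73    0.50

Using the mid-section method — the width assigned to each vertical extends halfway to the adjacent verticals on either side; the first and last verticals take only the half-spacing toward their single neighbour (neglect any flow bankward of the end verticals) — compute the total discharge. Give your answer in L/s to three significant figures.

w_1 = (4.6 − 0.0)/2 = 2.3 m; q_1 = 0.33 × 0.37 × 2.3 = 0.2808 m³/s
w_2 = (5.6 − 0.0)/2 = 2.8 m; q_2 = 1.23 × 1.86 × 2.8 = 6.406 m³/s
w_3 = (6.9 − 4.6)/2 = 1.15 m; q_3 = 1.13 × 1.74 × 1.15 = 2.261 m³/s
w_4 = (9.2 − 5.6)/2 = 1.8 m; q_4 = 0.97 × 1.59 × 1.8 = 2.776 m³/s
w_5 = (13.4 − 6.9)/2 = 3.25 m; q_5 = 1.08 × 1.94 × 3.25 = 6.809 m³/s
w_6 = (15.5 − 9.2)/2 = 3.15 m; q_6 = 0.73 × 0.92 × 3.15 = 2.116 m³/s
w_7 = (15.5 − 13.4)/2 = 1.05 m; q_7 = 0.50 × 0.40 × 1.05 = 0.2100 m³/s
Q = Σ qᵢ = 20.86 m³/s
= 20.86 × 1000 = 20860 L/s

20900 L/s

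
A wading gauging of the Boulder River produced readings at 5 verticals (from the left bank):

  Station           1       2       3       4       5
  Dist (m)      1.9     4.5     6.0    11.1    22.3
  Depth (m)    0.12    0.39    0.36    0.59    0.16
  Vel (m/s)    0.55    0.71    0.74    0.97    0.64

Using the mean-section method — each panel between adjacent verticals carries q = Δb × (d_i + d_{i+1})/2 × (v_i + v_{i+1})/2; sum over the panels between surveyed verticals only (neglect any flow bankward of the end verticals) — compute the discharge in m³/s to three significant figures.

Panel 1-2: Δb = 2.6 m, d̄ = (0.12+0.39)/2 = 0.255, v̄ = (0.55+0.71)/2 = 0.63 → q = 2.6×0.255×0.63 = 0.4177 m³/s
Panel 2-3: Δb = 1.5 m, d̄ = (0.39+0.36)/2 = 0.375, v̄ = (0.71+0.74)/2 = 0.725 → q = 1.5×0.375×0.725 = 0.4078 m³/s
Panel 3-4: Δb = 5.1 m, d̄ = (0.36+0.59)/2 = 0.475, v̄ = (0.74+0.97)/2 = 0.855 → q = 5.1×0.475×0.855 = 2.071 m³/s
Panel 4-5: Δb = 11.2 m, d̄ = (0.59+0.16)/2 = 0.375, v̄ = (0.97+0.64)/2 = 0.805 → q = 11.2×0.375×0.805 = 3.381 m³/s
Q = Σ q = 6.278 m³/s

6.28 m³/s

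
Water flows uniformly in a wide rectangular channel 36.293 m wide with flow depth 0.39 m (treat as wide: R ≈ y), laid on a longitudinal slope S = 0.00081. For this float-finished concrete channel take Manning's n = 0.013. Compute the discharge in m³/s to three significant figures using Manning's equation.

A = b·y = 36.293 × 0.39 = 14.15 m²
Wide channel: R ≈ y = 0.39 m
Q = (1/n)·A·R^(2/3)·S^(1/2) = (1/0.013) × 14.15 × 0.3900^(2/3) × 0.00081^(1/2) = 16.54 m³/s

16.5 m³/s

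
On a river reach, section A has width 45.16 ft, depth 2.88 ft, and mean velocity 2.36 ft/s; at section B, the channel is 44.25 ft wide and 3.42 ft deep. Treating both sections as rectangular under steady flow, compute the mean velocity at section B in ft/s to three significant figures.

2.03 ft/s

Q = A₁V₁ = (45.16×2.88) × 2.36 = 306.9 ft³/s
A₂ = 44.25 × 3.42 = 151.3 ft²
V₂ = Q/A₂ = 306.9/151.3 = 2.028 ft/s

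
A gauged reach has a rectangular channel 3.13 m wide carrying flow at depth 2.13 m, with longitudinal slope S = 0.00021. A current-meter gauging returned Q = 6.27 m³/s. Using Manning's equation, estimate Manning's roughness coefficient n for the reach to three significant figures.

0.0144

A = b·y = 3.13 × 2.13 = 6.667 m²
P = b + 2y = 3.13 + 2×2.13 = 7.390 m
R = A/P = 6.667/7.390 = 0.9022 m
n = (1/Q)·A·R^(2/3)·S^(1/2) = (1/6.27) × 6.667 × 0.9337 × 0.01449 = 0.01439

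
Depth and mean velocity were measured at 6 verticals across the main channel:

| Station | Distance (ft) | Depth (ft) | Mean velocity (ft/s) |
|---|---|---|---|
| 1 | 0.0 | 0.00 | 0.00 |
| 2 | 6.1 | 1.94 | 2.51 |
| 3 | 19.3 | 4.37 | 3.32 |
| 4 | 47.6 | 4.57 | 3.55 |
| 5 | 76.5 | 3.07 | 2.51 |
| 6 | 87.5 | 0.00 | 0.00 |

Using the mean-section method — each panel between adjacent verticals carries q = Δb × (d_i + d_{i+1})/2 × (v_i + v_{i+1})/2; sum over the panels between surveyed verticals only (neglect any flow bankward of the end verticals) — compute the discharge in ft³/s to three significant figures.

Panel 1-2: Δb = 6.1 ft, d̄ = (0.00+1.94)/2 = 0.97, v̄ = (0.00+2.51)/2 = 1.255 → q = 6.1×0.97×1.255 = 7.426 ft³/s
Panel 2-3: Δb = 13.2 ft, d̄ = (1.94+4.37)/2 = 3.155, v̄ = (2.51+3.32)/2 = 2.915 → q = 13.2×3.155×2.915 = 121.4 ft³/s
Panel 3-4: Δb = 28.3 ft, d̄ = (4.37+4.57)/2 = 4.47, v̄ = (3.32+3.55)/2 = 3.435 → q = 28.3×4.47×3.435 = 434.5 ft³/s
Panel 4-5: Δb = 28.9 ft, d̄ = (4.57+3.07)/2 = 3.82, v̄ = (3.55+2.51)/2 = 3.03 → q = 28.9×3.82×3.03 = 334.5 ft³/s
Panel 5-6: Δb = 11 ft, d̄ = (3.07+0.00)/2 = 1.535, v̄ = (2.51+0.00)/2 = 1.255 → q = 11×1.535×1.255 = 21.19 ft³/s
Q = Σ q = 919.1 ft³/s

919 ft³/s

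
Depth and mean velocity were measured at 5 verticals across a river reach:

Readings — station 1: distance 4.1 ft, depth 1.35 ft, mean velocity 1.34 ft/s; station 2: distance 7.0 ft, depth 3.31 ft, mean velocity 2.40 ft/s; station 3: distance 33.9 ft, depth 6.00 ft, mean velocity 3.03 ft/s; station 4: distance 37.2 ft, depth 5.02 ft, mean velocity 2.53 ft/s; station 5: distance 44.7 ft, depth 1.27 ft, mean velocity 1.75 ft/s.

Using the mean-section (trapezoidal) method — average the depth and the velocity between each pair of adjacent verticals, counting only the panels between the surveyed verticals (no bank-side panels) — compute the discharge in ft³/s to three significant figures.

454 ft³/s

Panel 1-2: Δb = 2.9 ft, d̄ = (1.35+3.31)/2 = 2.33, v̄ = (1.34+2.40)/2 = 1.87 → q = 2.9×2.33×1.87 = 12.64 ft³/s
Panel 2-3: Δb = 26.9 ft, d̄ = (3.31+6.00)/2 = 4.655, v̄ = (2.40+3.03)/2 = 2.715 → q = 26.9×4.655×2.715 = 340.0 ft³/s
Panel 3-4: Δb = 3.3 ft, d̄ = (6.00+5.02)/2 = 5.51, v̄ = (3.03+2.53)/2 = 2.78 → q = 3.3×5.51×2.78 = 50.55 ft³/s
Panel 4-5: Δb = 7.5 ft, d̄ = (5.02+1.27)/2 = 3.145, v̄ = (2.53+1.75)/2 = 2.14 → q = 7.5×3.145×2.14 = 50.48 ft³/s
Q = Σ q = 453.6 ft³/s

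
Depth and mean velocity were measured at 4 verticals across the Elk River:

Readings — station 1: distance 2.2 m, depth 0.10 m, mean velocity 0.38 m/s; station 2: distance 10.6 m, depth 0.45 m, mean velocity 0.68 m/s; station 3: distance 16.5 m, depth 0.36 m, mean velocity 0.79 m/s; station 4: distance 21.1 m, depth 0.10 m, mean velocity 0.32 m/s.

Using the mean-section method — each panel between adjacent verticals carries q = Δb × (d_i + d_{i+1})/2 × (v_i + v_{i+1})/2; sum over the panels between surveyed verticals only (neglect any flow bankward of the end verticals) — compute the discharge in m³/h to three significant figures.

Panel 1-2: Δb = 8.4 m, d̄ = (0.10+0.45)/2 = 0.275, v̄ = (0.38+0.68)/2 = 0.53 → q = 8.4×0.275×0.53 = 1.224 m³/s
Panel 2-3: Δb = 5.9 m, d̄ = (0.45+0.36)/2 = 0.405, v̄ = (0.68+0.79)/2 = 0.735 → q = 5.9×0.405×0.735 = 1.756 m³/s
Panel 3-4: Δb = 4.6 m, d̄ = (0.36+0.10)/2 = 0.23, v̄ = (0.79+0.32)/2 = 0.555 → q = 4.6×0.23×0.555 = 0.5872 m³/s
Q = Σ q = 3.568 m³/s
= 3.568 × 3600 = 12840 m³/h

12800 m³/h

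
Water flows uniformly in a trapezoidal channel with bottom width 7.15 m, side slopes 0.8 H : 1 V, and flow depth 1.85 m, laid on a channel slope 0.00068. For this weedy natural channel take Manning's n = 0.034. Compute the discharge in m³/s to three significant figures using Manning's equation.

14.9 m³/s

A = (b + z·y)·y = (7.15 + 0.8×1.85)×1.85 = 15.97 m²
P = b + 2y√(1+z²) = 7.15 + 2×1.85×√(1+0.8²) = 11.89 m
R = A/P = 15.97/11.89 = 1.343 m
Q = (1/n)·A·R^(2/3)·S^(1/2) = (1/0.034) × 15.97 × 1.343^(2/3) × 0.00068^(1/2) = 14.91 m³/s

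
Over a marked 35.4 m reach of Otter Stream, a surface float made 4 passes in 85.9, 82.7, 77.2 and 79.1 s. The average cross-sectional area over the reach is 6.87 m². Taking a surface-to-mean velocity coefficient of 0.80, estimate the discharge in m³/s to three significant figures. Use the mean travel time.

t̄ = (85.9 + 82.7 + 77.2 + 79.1) / 4 = 81.225 s
v_surface = L / t̄ = 35.4 / 81.225 = 0.4358 m/s
v_mean = 0.80 × 0.4358 = 0.3487 m/s
Q = A × v_mean = 6.87 × 0.3487 = 2.395 m³/s

2.40 m³/s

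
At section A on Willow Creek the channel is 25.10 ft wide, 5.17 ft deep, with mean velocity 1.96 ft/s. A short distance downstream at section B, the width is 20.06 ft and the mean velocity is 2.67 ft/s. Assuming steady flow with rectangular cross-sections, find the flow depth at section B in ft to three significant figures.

4.75 ft

Q = A₁V₁ = (25.10×5.17) × 1.96 = 254.3 ft³/s
d₂ = Q/(b₂ V₂) = 254.3/(20.06×2.67) = 4.749 ft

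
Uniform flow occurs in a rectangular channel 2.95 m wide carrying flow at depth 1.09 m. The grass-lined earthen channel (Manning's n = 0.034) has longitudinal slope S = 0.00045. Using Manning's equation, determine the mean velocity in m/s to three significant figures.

0.457 m/s

A = b·y = 2.95 × 1.09 = 3.216 m²
P = b + 2y = 2.95 + 2×1.09 = 5.130 m
R = A/P = 3.216/5.130 = 0.6268 m
Q = (1/n)·A·R^(2/3)·S^(1/2) = (1/0.034) × 3.216 × 0.6268^(2/3) × 0.00045^(1/2) = 1.469 m³/s
V = Q/A = 1.469/3.216 = 0.4570 m/s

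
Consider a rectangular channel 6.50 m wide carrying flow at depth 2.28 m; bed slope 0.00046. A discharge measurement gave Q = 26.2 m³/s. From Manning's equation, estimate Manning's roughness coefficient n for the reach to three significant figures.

0.0147

A = b·y = 6.50 × 2.28 = 14.82 m²
P = b + 2y = 6.50 + 2×2.28 = 11.06 m
R = A/P = 14.82/11.06 = 1.340 m
n = (1/Q)·A·R^(2/3)·S^(1/2) = (1/26.2) × 14.82 × 1.215 × 0.02145 = 0.01475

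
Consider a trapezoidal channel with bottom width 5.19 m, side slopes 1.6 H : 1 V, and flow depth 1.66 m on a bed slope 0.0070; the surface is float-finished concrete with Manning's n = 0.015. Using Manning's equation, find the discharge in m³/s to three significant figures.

A = (b + z·y)·y = (5.19 + 1.6×1.66)×1.66 = 13.02 m²
P = b + 2y√(1+z²) = 5.19 + 2×1.66×√(1+1.6²) = 11.45 m
R = A/P = 13.02/11.45 = 1.137 m
Q = (1/n)·A·R^(2/3)·S^(1/2) = (1/0.015) × 13.02 × 1.137^(2/3) × 0.0070^(1/2) = 79.14 m³/s

79.1 m³/s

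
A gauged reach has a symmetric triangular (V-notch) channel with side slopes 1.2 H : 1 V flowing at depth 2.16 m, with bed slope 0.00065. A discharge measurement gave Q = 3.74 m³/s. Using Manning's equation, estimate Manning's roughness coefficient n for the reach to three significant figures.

A = z·y² = 1.2×2.16² = 5.599 m²
P = 2y√(1+z²) = 2×2.16×√(1+1.2²) = 6.748 m
R = A/P = 5.599/6.748 = 0.8297 m
n = (1/Q)·A·R^(2/3)·S^(1/2) = (1/3.74) × 5.599 × 0.8830 × 0.02550 = 0.03370

0.0337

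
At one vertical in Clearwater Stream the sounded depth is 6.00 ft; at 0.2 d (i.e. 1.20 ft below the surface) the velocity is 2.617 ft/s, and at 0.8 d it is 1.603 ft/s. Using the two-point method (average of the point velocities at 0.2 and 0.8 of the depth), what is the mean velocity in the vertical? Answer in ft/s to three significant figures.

2.11 ft/s

v̄ = (2.617 + 1.603) / 2 = 2.110 ft/s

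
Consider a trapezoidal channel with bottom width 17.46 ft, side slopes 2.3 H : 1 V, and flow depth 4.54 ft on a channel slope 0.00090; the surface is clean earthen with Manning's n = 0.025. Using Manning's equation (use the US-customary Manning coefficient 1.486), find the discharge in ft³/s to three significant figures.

A = (b + z·y)·y = (17.46 + 2.3×4.54)×4.54 = 126.7 ft²
P = b + 2y√(1+z²) = 17.46 + 2×4.54×√(1+2.3²) = 40.23 ft
R = A/P = 126.7/40.23 = 3.149 ft
Q = (1.486/n)·A·R^(2/3)·S^(1/2) = (1.486/0.025) × 126.7 × 3.149^(2/3) × 0.00090^(1/2) = 485.3 ft³/s

485 ft³/s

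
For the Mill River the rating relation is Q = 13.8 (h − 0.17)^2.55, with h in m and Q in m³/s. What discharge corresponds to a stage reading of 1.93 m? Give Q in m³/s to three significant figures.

Q = 13.8 × (1.93 − 0.17)^2.55 = 13.8 × 1.76^2.55 = 58.34 m³/s

58.3 m³/s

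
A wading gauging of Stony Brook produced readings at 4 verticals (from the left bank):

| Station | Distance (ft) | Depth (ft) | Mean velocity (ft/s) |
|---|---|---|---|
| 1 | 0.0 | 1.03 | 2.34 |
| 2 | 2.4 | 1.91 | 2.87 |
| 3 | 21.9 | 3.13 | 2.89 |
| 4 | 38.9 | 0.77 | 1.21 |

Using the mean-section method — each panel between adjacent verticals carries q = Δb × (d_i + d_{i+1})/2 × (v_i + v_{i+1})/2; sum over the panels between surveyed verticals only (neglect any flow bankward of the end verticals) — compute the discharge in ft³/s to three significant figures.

219 ft³/s

Panel 1-2: Δb = 2.4 ft, d̄ = (1.03+1.91)/2 = 1.47, v̄ = (2.34+2.87)/2 = 2.605 → q = 2.4×1.47×2.605 = 9.190 ft³/s
Panel 2-3: Δb = 19.5 ft, d̄ = (1.91+3.13)/2 = 2.52, v̄ = (2.87+2.89)/2 = 2.88 → q = 19.5×2.52×2.88 = 141.5 ft³/s
Panel 3-4: Δb = 17 ft, d̄ = (3.13+0.77)/2 = 1.95, v̄ = (2.89+1.21)/2 = 2.05 → q = 17×1.95×2.05 = 67.96 ft³/s
Q = Σ q = 218.7 ft³/s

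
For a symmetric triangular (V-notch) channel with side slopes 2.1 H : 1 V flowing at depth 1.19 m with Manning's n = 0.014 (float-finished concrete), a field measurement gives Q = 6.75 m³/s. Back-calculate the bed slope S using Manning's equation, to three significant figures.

0.00231

A = z·y² = 2.1×1.19² = 2.974 m²
P = 2y√(1+z²) = 2×1.19×√(1+2.1²) = 5.536 m
R = A/P = 2.974/5.536 = 0.5372 m
S = (Q·n / (1·A·R^(2/3)))² = (6.75×0.014 / (1×2.974×0.6608))² = 0.002312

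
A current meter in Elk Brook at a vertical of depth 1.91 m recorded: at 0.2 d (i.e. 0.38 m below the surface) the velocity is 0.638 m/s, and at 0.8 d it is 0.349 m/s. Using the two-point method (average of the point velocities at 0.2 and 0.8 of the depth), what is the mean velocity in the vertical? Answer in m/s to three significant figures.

0.494 m/s

v̄ = (0.638 + 0.349) / 2 = 0.4935 m/s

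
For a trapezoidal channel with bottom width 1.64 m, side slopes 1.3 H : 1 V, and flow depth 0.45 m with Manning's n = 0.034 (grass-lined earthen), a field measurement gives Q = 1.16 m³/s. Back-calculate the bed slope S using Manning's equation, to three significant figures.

0.00705

A = (b + z·y)·y = (1.64 + 1.3×0.45)×0.45 = 1.001 m²
P = b + 2y√(1+z²) = 1.64 + 2×0.45×√(1+1.3²) = 3.116 m
R = A/P = 1.001/3.116 = 0.3213 m
S = (Q·n / (1·A·R^(2/3)))² = (1.16×0.034 / (1×1.001×0.4691))² = 0.007050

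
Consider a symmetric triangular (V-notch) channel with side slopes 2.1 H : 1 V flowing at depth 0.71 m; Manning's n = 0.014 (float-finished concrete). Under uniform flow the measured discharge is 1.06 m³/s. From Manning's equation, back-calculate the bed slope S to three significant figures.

A = z·y² = 2.1×0.71² = 1.059 m²
P = 2y√(1+z²) = 2×0.71×√(1+2.1²) = 3.303 m
R = A/P = 1.059/3.303 = 0.3205 m
S = (Q·n / (1·A·R^(2/3)))² = (1.06×0.014 / (1×1.059×0.4683))² = 0.0008959

0.000896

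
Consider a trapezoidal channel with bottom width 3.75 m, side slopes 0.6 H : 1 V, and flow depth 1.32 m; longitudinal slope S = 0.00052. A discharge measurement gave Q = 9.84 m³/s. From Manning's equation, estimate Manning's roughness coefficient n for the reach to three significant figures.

0.0127

A = (b + z·y)·y = (3.75 + 0.6×1.32)×1.32 = 5.995 m²
P = b + 2y√(1+z²) = 3.75 + 2×1.32×√(1+0.6²) = 6.829 m
R = A/P = 5.995/6.829 = 0.8780 m
n = (1/Q)·A·R^(2/3)·S^(1/2) = (1/9.84) × 5.995 × 0.9169 × 0.02280 = 0.01274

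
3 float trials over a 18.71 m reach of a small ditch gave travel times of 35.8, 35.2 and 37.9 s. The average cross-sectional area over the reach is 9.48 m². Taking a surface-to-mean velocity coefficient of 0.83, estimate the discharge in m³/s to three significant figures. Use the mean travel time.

t̄ = (35.8 + 35.2 + 37.9) / 3 = 36.3 s
v_surface = L / t̄ = 18.71 / 36.3 = 0.5154 m/s
v_mean = 0.83 × 0.5154 = 0.4278 m/s
Q = A × v_mean = 9.48 × 0.4278 = 4.056 m³/s

4.06 m³/s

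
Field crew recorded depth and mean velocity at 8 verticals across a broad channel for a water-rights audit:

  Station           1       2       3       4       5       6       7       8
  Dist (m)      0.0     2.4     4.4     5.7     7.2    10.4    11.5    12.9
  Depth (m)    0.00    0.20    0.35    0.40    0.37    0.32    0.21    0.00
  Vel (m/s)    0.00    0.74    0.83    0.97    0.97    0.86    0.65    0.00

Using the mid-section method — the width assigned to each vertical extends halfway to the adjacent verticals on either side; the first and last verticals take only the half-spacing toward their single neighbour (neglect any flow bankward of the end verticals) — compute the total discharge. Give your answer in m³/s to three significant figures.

w_2 = (4.4 − 0.0)/2 = 2.2 m; q_2 = 0.74 × 0.20 × 2.2 = 0.3256 m³/s
w_3 = (5.7 − 2.4)/2 = 1.65 m; q_3 = 0.83 × 0.35 × 1.65 = 0.4793 m³/s
w_4 = (7.2 − 4.4)/2 = 1.4 m; q_4 = 0.97 × 0.40 × 1.4 = 0.5432 m³/s
w_5 = (10.4 − 5.7)/2 = 2.35 m; q_5 = 0.97 × 0.37 × 2.35 = 0.8434 m³/s
w_6 = (11.5 − 7.2)/2 = 2.15 m; q_6 = 0.86 × 0.32 × 2.15 = 0.5917 m³/s
w_7 = (12.9 − 10.4)/2 = 1.25 m; q_7 = 0.65 × 0.21 × 1.25 = 0.1706 m³/s
Stations 1, 8 contribute zero (depth or velocity is 0).
Q = Σ qᵢ = 2.954 m³/s

2.95 m³/s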